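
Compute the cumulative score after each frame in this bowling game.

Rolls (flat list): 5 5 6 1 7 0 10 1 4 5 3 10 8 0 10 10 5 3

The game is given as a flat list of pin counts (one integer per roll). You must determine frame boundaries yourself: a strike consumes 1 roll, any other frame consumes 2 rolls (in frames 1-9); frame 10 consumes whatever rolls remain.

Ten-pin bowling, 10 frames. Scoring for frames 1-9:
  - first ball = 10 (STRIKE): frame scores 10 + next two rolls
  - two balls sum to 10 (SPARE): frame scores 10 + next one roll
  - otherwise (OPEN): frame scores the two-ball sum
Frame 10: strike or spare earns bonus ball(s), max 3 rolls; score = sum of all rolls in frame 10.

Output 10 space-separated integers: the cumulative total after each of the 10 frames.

Frame 1: SPARE (5+5=10). 10 + next roll (6) = 16. Cumulative: 16
Frame 2: OPEN (6+1=7). Cumulative: 23
Frame 3: OPEN (7+0=7). Cumulative: 30
Frame 4: STRIKE. 10 + next two rolls (1+4) = 15. Cumulative: 45
Frame 5: OPEN (1+4=5). Cumulative: 50
Frame 6: OPEN (5+3=8). Cumulative: 58
Frame 7: STRIKE. 10 + next two rolls (8+0) = 18. Cumulative: 76
Frame 8: OPEN (8+0=8). Cumulative: 84
Frame 9: STRIKE. 10 + next two rolls (10+5) = 25. Cumulative: 109
Frame 10: STRIKE. Sum of all frame-10 rolls (10+5+3) = 18. Cumulative: 127

Answer: 16 23 30 45 50 58 76 84 109 127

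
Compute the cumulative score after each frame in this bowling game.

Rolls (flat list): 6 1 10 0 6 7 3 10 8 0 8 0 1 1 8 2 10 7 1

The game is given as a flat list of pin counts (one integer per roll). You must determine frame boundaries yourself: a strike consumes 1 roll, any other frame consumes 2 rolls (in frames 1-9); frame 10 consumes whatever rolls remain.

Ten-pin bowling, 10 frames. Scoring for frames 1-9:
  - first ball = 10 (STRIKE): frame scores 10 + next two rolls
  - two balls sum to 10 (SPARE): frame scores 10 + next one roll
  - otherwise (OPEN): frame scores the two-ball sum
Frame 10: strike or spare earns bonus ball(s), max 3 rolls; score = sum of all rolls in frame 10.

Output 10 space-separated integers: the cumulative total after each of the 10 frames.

Answer: 7 23 29 49 67 75 83 85 105 123

Derivation:
Frame 1: OPEN (6+1=7). Cumulative: 7
Frame 2: STRIKE. 10 + next two rolls (0+6) = 16. Cumulative: 23
Frame 3: OPEN (0+6=6). Cumulative: 29
Frame 4: SPARE (7+3=10). 10 + next roll (10) = 20. Cumulative: 49
Frame 5: STRIKE. 10 + next two rolls (8+0) = 18. Cumulative: 67
Frame 6: OPEN (8+0=8). Cumulative: 75
Frame 7: OPEN (8+0=8). Cumulative: 83
Frame 8: OPEN (1+1=2). Cumulative: 85
Frame 9: SPARE (8+2=10). 10 + next roll (10) = 20. Cumulative: 105
Frame 10: STRIKE. Sum of all frame-10 rolls (10+7+1) = 18. Cumulative: 123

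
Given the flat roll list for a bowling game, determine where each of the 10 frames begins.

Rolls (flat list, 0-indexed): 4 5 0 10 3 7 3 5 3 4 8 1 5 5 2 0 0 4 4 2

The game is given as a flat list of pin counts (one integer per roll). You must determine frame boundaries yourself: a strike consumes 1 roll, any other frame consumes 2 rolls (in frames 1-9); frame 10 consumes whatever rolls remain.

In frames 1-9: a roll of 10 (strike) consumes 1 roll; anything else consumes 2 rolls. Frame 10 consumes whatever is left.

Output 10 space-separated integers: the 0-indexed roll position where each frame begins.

Answer: 0 2 4 6 8 10 12 14 16 18

Derivation:
Frame 1 starts at roll index 0: rolls=4,5 (sum=9), consumes 2 rolls
Frame 2 starts at roll index 2: rolls=0,10 (sum=10), consumes 2 rolls
Frame 3 starts at roll index 4: rolls=3,7 (sum=10), consumes 2 rolls
Frame 4 starts at roll index 6: rolls=3,5 (sum=8), consumes 2 rolls
Frame 5 starts at roll index 8: rolls=3,4 (sum=7), consumes 2 rolls
Frame 6 starts at roll index 10: rolls=8,1 (sum=9), consumes 2 rolls
Frame 7 starts at roll index 12: rolls=5,5 (sum=10), consumes 2 rolls
Frame 8 starts at roll index 14: rolls=2,0 (sum=2), consumes 2 rolls
Frame 9 starts at roll index 16: rolls=0,4 (sum=4), consumes 2 rolls
Frame 10 starts at roll index 18: 2 remaining rolls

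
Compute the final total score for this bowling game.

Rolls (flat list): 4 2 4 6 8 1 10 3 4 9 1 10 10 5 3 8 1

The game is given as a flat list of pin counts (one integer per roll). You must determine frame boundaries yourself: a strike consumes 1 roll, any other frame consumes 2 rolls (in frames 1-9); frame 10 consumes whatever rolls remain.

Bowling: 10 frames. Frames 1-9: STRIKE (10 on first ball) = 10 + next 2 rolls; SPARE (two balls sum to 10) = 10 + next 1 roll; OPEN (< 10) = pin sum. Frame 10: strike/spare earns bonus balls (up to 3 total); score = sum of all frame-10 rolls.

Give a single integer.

Frame 1: OPEN (4+2=6). Cumulative: 6
Frame 2: SPARE (4+6=10). 10 + next roll (8) = 18. Cumulative: 24
Frame 3: OPEN (8+1=9). Cumulative: 33
Frame 4: STRIKE. 10 + next two rolls (3+4) = 17. Cumulative: 50
Frame 5: OPEN (3+4=7). Cumulative: 57
Frame 6: SPARE (9+1=10). 10 + next roll (10) = 20. Cumulative: 77
Frame 7: STRIKE. 10 + next two rolls (10+5) = 25. Cumulative: 102
Frame 8: STRIKE. 10 + next two rolls (5+3) = 18. Cumulative: 120
Frame 9: OPEN (5+3=8). Cumulative: 128
Frame 10: OPEN. Sum of all frame-10 rolls (8+1) = 9. Cumulative: 137

Answer: 137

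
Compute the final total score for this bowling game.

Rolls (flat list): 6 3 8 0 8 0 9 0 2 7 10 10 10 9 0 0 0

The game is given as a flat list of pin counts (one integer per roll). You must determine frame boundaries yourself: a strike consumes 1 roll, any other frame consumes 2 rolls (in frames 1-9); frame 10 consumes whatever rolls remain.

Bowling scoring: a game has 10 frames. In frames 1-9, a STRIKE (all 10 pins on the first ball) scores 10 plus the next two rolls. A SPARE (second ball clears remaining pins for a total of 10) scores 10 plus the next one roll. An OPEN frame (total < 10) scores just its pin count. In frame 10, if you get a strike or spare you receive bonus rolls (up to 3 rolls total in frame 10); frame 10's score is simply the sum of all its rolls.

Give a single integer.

Answer: 130

Derivation:
Frame 1: OPEN (6+3=9). Cumulative: 9
Frame 2: OPEN (8+0=8). Cumulative: 17
Frame 3: OPEN (8+0=8). Cumulative: 25
Frame 4: OPEN (9+0=9). Cumulative: 34
Frame 5: OPEN (2+7=9). Cumulative: 43
Frame 6: STRIKE. 10 + next two rolls (10+10) = 30. Cumulative: 73
Frame 7: STRIKE. 10 + next two rolls (10+9) = 29. Cumulative: 102
Frame 8: STRIKE. 10 + next two rolls (9+0) = 19. Cumulative: 121
Frame 9: OPEN (9+0=9). Cumulative: 130
Frame 10: OPEN. Sum of all frame-10 rolls (0+0) = 0. Cumulative: 130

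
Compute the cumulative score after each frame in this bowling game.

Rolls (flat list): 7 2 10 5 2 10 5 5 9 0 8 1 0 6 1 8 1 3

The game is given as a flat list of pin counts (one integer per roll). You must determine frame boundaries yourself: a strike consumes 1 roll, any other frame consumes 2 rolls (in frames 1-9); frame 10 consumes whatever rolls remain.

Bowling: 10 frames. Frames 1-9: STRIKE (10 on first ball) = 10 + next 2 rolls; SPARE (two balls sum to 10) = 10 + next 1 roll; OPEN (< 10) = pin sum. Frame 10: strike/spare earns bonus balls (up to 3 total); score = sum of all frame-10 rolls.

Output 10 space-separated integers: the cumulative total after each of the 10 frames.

Answer: 9 26 33 53 72 81 90 96 105 109

Derivation:
Frame 1: OPEN (7+2=9). Cumulative: 9
Frame 2: STRIKE. 10 + next two rolls (5+2) = 17. Cumulative: 26
Frame 3: OPEN (5+2=7). Cumulative: 33
Frame 4: STRIKE. 10 + next two rolls (5+5) = 20. Cumulative: 53
Frame 5: SPARE (5+5=10). 10 + next roll (9) = 19. Cumulative: 72
Frame 6: OPEN (9+0=9). Cumulative: 81
Frame 7: OPEN (8+1=9). Cumulative: 90
Frame 8: OPEN (0+6=6). Cumulative: 96
Frame 9: OPEN (1+8=9). Cumulative: 105
Frame 10: OPEN. Sum of all frame-10 rolls (1+3) = 4. Cumulative: 109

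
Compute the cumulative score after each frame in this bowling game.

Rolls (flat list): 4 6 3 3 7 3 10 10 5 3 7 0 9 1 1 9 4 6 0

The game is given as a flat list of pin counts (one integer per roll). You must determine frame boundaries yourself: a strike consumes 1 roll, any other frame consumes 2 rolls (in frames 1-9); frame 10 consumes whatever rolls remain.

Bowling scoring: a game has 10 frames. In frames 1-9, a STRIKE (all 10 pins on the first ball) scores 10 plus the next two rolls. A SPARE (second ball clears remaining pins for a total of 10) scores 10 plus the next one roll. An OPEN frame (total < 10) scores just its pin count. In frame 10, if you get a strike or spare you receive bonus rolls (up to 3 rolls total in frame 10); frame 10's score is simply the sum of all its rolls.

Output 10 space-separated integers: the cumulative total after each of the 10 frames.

Answer: 13 19 39 64 82 90 97 108 122 132

Derivation:
Frame 1: SPARE (4+6=10). 10 + next roll (3) = 13. Cumulative: 13
Frame 2: OPEN (3+3=6). Cumulative: 19
Frame 3: SPARE (7+3=10). 10 + next roll (10) = 20. Cumulative: 39
Frame 4: STRIKE. 10 + next two rolls (10+5) = 25. Cumulative: 64
Frame 5: STRIKE. 10 + next two rolls (5+3) = 18. Cumulative: 82
Frame 6: OPEN (5+3=8). Cumulative: 90
Frame 7: OPEN (7+0=7). Cumulative: 97
Frame 8: SPARE (9+1=10). 10 + next roll (1) = 11. Cumulative: 108
Frame 9: SPARE (1+9=10). 10 + next roll (4) = 14. Cumulative: 122
Frame 10: SPARE. Sum of all frame-10 rolls (4+6+0) = 10. Cumulative: 132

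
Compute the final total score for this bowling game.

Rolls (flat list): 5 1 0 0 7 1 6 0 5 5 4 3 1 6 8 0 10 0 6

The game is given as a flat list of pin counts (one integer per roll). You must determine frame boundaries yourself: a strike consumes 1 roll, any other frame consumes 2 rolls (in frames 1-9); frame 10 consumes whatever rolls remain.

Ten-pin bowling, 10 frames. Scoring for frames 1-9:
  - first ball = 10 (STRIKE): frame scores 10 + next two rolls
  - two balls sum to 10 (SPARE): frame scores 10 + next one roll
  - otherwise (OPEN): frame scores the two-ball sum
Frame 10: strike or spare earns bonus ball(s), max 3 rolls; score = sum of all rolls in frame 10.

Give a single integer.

Answer: 78

Derivation:
Frame 1: OPEN (5+1=6). Cumulative: 6
Frame 2: OPEN (0+0=0). Cumulative: 6
Frame 3: OPEN (7+1=8). Cumulative: 14
Frame 4: OPEN (6+0=6). Cumulative: 20
Frame 5: SPARE (5+5=10). 10 + next roll (4) = 14. Cumulative: 34
Frame 6: OPEN (4+3=7). Cumulative: 41
Frame 7: OPEN (1+6=7). Cumulative: 48
Frame 8: OPEN (8+0=8). Cumulative: 56
Frame 9: STRIKE. 10 + next two rolls (0+6) = 16. Cumulative: 72
Frame 10: OPEN. Sum of all frame-10 rolls (0+6) = 6. Cumulative: 78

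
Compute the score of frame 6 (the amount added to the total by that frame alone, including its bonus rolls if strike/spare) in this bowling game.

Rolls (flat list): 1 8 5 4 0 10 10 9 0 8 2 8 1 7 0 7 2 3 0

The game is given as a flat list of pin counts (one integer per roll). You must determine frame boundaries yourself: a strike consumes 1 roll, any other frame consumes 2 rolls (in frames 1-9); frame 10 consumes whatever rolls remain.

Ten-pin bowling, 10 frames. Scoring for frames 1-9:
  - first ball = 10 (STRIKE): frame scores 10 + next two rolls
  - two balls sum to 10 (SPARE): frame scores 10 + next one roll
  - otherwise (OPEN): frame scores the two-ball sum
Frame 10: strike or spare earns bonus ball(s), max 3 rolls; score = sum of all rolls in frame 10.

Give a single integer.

Answer: 18

Derivation:
Frame 1: OPEN (1+8=9). Cumulative: 9
Frame 2: OPEN (5+4=9). Cumulative: 18
Frame 3: SPARE (0+10=10). 10 + next roll (10) = 20. Cumulative: 38
Frame 4: STRIKE. 10 + next two rolls (9+0) = 19. Cumulative: 57
Frame 5: OPEN (9+0=9). Cumulative: 66
Frame 6: SPARE (8+2=10). 10 + next roll (8) = 18. Cumulative: 84
Frame 7: OPEN (8+1=9). Cumulative: 93
Frame 8: OPEN (7+0=7). Cumulative: 100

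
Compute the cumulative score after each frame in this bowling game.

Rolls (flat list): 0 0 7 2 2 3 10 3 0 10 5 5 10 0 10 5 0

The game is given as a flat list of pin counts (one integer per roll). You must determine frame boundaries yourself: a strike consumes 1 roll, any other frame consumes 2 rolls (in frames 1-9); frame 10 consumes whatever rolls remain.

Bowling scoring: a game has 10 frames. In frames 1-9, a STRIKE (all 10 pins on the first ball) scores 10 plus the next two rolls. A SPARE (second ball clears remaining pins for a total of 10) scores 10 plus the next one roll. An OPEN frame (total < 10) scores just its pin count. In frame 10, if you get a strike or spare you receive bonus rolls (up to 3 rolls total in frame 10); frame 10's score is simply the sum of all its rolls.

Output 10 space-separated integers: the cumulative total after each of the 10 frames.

Frame 1: OPEN (0+0=0). Cumulative: 0
Frame 2: OPEN (7+2=9). Cumulative: 9
Frame 3: OPEN (2+3=5). Cumulative: 14
Frame 4: STRIKE. 10 + next two rolls (3+0) = 13. Cumulative: 27
Frame 5: OPEN (3+0=3). Cumulative: 30
Frame 6: STRIKE. 10 + next two rolls (5+5) = 20. Cumulative: 50
Frame 7: SPARE (5+5=10). 10 + next roll (10) = 20. Cumulative: 70
Frame 8: STRIKE. 10 + next two rolls (0+10) = 20. Cumulative: 90
Frame 9: SPARE (0+10=10). 10 + next roll (5) = 15. Cumulative: 105
Frame 10: OPEN. Sum of all frame-10 rolls (5+0) = 5. Cumulative: 110

Answer: 0 9 14 27 30 50 70 90 105 110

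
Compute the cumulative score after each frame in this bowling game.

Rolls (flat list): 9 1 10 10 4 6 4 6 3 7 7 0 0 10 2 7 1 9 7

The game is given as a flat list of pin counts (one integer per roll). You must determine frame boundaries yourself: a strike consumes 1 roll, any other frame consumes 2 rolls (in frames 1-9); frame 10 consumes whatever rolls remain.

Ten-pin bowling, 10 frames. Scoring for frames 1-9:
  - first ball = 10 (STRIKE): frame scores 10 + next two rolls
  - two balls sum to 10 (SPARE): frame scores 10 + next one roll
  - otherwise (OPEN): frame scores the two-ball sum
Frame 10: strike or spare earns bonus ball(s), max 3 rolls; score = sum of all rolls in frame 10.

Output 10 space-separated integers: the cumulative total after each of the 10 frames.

Frame 1: SPARE (9+1=10). 10 + next roll (10) = 20. Cumulative: 20
Frame 2: STRIKE. 10 + next two rolls (10+4) = 24. Cumulative: 44
Frame 3: STRIKE. 10 + next two rolls (4+6) = 20. Cumulative: 64
Frame 4: SPARE (4+6=10). 10 + next roll (4) = 14. Cumulative: 78
Frame 5: SPARE (4+6=10). 10 + next roll (3) = 13. Cumulative: 91
Frame 6: SPARE (3+7=10). 10 + next roll (7) = 17. Cumulative: 108
Frame 7: OPEN (7+0=7). Cumulative: 115
Frame 8: SPARE (0+10=10). 10 + next roll (2) = 12. Cumulative: 127
Frame 9: OPEN (2+7=9). Cumulative: 136
Frame 10: SPARE. Sum of all frame-10 rolls (1+9+7) = 17. Cumulative: 153

Answer: 20 44 64 78 91 108 115 127 136 153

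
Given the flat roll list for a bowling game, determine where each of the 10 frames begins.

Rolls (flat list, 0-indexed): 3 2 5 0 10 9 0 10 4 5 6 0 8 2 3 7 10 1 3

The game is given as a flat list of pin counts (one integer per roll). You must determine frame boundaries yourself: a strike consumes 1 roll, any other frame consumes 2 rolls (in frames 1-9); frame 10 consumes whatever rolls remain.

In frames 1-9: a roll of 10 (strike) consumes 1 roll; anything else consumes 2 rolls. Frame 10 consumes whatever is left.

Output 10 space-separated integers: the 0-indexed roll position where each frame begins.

Frame 1 starts at roll index 0: rolls=3,2 (sum=5), consumes 2 rolls
Frame 2 starts at roll index 2: rolls=5,0 (sum=5), consumes 2 rolls
Frame 3 starts at roll index 4: roll=10 (strike), consumes 1 roll
Frame 4 starts at roll index 5: rolls=9,0 (sum=9), consumes 2 rolls
Frame 5 starts at roll index 7: roll=10 (strike), consumes 1 roll
Frame 6 starts at roll index 8: rolls=4,5 (sum=9), consumes 2 rolls
Frame 7 starts at roll index 10: rolls=6,0 (sum=6), consumes 2 rolls
Frame 8 starts at roll index 12: rolls=8,2 (sum=10), consumes 2 rolls
Frame 9 starts at roll index 14: rolls=3,7 (sum=10), consumes 2 rolls
Frame 10 starts at roll index 16: 3 remaining rolls

Answer: 0 2 4 5 7 8 10 12 14 16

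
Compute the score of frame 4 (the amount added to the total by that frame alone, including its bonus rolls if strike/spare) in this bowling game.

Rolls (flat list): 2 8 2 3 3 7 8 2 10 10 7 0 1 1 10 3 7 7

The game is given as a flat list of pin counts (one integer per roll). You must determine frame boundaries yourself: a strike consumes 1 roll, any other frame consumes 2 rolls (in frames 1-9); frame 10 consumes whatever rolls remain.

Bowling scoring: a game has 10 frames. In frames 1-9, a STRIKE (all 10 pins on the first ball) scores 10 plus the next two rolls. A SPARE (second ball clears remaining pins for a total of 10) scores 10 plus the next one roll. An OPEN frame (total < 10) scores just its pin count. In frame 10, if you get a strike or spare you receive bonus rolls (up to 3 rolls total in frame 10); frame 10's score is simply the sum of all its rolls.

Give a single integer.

Answer: 20

Derivation:
Frame 1: SPARE (2+8=10). 10 + next roll (2) = 12. Cumulative: 12
Frame 2: OPEN (2+3=5). Cumulative: 17
Frame 3: SPARE (3+7=10). 10 + next roll (8) = 18. Cumulative: 35
Frame 4: SPARE (8+2=10). 10 + next roll (10) = 20. Cumulative: 55
Frame 5: STRIKE. 10 + next two rolls (10+7) = 27. Cumulative: 82
Frame 6: STRIKE. 10 + next two rolls (7+0) = 17. Cumulative: 99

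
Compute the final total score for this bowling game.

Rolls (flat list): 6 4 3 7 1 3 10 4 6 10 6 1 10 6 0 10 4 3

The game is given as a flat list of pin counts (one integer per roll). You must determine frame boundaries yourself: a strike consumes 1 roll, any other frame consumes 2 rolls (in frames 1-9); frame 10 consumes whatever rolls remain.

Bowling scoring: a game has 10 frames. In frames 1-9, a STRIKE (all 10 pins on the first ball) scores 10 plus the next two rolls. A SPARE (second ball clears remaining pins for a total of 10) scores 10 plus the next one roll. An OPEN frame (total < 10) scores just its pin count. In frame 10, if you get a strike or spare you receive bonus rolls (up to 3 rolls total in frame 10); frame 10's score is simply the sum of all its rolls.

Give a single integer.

Frame 1: SPARE (6+4=10). 10 + next roll (3) = 13. Cumulative: 13
Frame 2: SPARE (3+7=10). 10 + next roll (1) = 11. Cumulative: 24
Frame 3: OPEN (1+3=4). Cumulative: 28
Frame 4: STRIKE. 10 + next two rolls (4+6) = 20. Cumulative: 48
Frame 5: SPARE (4+6=10). 10 + next roll (10) = 20. Cumulative: 68
Frame 6: STRIKE. 10 + next two rolls (6+1) = 17. Cumulative: 85
Frame 7: OPEN (6+1=7). Cumulative: 92
Frame 8: STRIKE. 10 + next two rolls (6+0) = 16. Cumulative: 108
Frame 9: OPEN (6+0=6). Cumulative: 114
Frame 10: STRIKE. Sum of all frame-10 rolls (10+4+3) = 17. Cumulative: 131

Answer: 131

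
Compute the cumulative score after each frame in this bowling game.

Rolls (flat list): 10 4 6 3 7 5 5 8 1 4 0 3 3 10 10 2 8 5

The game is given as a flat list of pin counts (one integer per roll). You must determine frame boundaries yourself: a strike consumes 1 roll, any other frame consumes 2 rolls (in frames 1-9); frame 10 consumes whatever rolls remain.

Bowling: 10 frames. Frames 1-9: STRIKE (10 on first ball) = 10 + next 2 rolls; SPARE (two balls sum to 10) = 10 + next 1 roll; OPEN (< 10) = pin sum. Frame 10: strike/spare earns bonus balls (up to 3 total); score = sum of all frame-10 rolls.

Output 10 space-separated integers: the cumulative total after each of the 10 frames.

Answer: 20 33 48 66 75 79 85 107 127 142

Derivation:
Frame 1: STRIKE. 10 + next two rolls (4+6) = 20. Cumulative: 20
Frame 2: SPARE (4+6=10). 10 + next roll (3) = 13. Cumulative: 33
Frame 3: SPARE (3+7=10). 10 + next roll (5) = 15. Cumulative: 48
Frame 4: SPARE (5+5=10). 10 + next roll (8) = 18. Cumulative: 66
Frame 5: OPEN (8+1=9). Cumulative: 75
Frame 6: OPEN (4+0=4). Cumulative: 79
Frame 7: OPEN (3+3=6). Cumulative: 85
Frame 8: STRIKE. 10 + next two rolls (10+2) = 22. Cumulative: 107
Frame 9: STRIKE. 10 + next two rolls (2+8) = 20. Cumulative: 127
Frame 10: SPARE. Sum of all frame-10 rolls (2+8+5) = 15. Cumulative: 142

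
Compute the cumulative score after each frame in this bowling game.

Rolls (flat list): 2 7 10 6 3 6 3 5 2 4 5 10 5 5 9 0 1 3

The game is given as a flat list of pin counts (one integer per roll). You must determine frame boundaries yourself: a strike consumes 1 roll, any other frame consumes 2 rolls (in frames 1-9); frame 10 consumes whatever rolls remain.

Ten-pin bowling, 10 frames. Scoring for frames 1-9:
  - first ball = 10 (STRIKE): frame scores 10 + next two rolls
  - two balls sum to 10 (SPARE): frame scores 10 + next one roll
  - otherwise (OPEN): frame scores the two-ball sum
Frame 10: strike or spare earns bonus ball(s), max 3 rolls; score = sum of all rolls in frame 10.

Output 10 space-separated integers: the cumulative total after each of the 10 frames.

Answer: 9 28 37 46 53 62 82 101 110 114

Derivation:
Frame 1: OPEN (2+7=9). Cumulative: 9
Frame 2: STRIKE. 10 + next two rolls (6+3) = 19. Cumulative: 28
Frame 3: OPEN (6+3=9). Cumulative: 37
Frame 4: OPEN (6+3=9). Cumulative: 46
Frame 5: OPEN (5+2=7). Cumulative: 53
Frame 6: OPEN (4+5=9). Cumulative: 62
Frame 7: STRIKE. 10 + next two rolls (5+5) = 20. Cumulative: 82
Frame 8: SPARE (5+5=10). 10 + next roll (9) = 19. Cumulative: 101
Frame 9: OPEN (9+0=9). Cumulative: 110
Frame 10: OPEN. Sum of all frame-10 rolls (1+3) = 4. Cumulative: 114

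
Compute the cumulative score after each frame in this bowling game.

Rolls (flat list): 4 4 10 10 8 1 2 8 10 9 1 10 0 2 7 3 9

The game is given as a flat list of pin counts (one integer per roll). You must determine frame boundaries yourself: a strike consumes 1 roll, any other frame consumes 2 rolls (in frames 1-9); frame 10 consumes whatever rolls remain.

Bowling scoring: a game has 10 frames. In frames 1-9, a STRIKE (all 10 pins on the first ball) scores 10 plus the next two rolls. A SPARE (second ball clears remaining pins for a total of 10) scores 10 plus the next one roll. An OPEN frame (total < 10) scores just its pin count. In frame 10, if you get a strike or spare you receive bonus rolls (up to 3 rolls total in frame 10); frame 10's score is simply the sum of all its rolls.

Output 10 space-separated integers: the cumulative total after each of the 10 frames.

Answer: 8 36 55 64 84 104 124 136 138 157

Derivation:
Frame 1: OPEN (4+4=8). Cumulative: 8
Frame 2: STRIKE. 10 + next two rolls (10+8) = 28. Cumulative: 36
Frame 3: STRIKE. 10 + next two rolls (8+1) = 19. Cumulative: 55
Frame 4: OPEN (8+1=9). Cumulative: 64
Frame 5: SPARE (2+8=10). 10 + next roll (10) = 20. Cumulative: 84
Frame 6: STRIKE. 10 + next two rolls (9+1) = 20. Cumulative: 104
Frame 7: SPARE (9+1=10). 10 + next roll (10) = 20. Cumulative: 124
Frame 8: STRIKE. 10 + next two rolls (0+2) = 12. Cumulative: 136
Frame 9: OPEN (0+2=2). Cumulative: 138
Frame 10: SPARE. Sum of all frame-10 rolls (7+3+9) = 19. Cumulative: 157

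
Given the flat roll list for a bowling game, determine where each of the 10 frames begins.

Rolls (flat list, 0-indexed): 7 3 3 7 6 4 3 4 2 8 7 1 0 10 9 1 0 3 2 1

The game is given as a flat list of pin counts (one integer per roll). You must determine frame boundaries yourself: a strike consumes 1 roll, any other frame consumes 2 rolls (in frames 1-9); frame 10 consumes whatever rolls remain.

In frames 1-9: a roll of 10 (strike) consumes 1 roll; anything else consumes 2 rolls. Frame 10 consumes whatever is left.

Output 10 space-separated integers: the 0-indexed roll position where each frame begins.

Answer: 0 2 4 6 8 10 12 14 16 18

Derivation:
Frame 1 starts at roll index 0: rolls=7,3 (sum=10), consumes 2 rolls
Frame 2 starts at roll index 2: rolls=3,7 (sum=10), consumes 2 rolls
Frame 3 starts at roll index 4: rolls=6,4 (sum=10), consumes 2 rolls
Frame 4 starts at roll index 6: rolls=3,4 (sum=7), consumes 2 rolls
Frame 5 starts at roll index 8: rolls=2,8 (sum=10), consumes 2 rolls
Frame 6 starts at roll index 10: rolls=7,1 (sum=8), consumes 2 rolls
Frame 7 starts at roll index 12: rolls=0,10 (sum=10), consumes 2 rolls
Frame 8 starts at roll index 14: rolls=9,1 (sum=10), consumes 2 rolls
Frame 9 starts at roll index 16: rolls=0,3 (sum=3), consumes 2 rolls
Frame 10 starts at roll index 18: 2 remaining rolls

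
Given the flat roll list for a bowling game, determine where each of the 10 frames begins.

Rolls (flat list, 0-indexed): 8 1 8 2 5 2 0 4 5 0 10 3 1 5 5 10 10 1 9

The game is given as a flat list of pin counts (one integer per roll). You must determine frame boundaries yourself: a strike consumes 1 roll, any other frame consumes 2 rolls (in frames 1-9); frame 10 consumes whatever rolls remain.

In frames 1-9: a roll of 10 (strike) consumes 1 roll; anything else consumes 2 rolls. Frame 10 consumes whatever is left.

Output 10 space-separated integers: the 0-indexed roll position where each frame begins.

Answer: 0 2 4 6 8 10 11 13 15 16

Derivation:
Frame 1 starts at roll index 0: rolls=8,1 (sum=9), consumes 2 rolls
Frame 2 starts at roll index 2: rolls=8,2 (sum=10), consumes 2 rolls
Frame 3 starts at roll index 4: rolls=5,2 (sum=7), consumes 2 rolls
Frame 4 starts at roll index 6: rolls=0,4 (sum=4), consumes 2 rolls
Frame 5 starts at roll index 8: rolls=5,0 (sum=5), consumes 2 rolls
Frame 6 starts at roll index 10: roll=10 (strike), consumes 1 roll
Frame 7 starts at roll index 11: rolls=3,1 (sum=4), consumes 2 rolls
Frame 8 starts at roll index 13: rolls=5,5 (sum=10), consumes 2 rolls
Frame 9 starts at roll index 15: roll=10 (strike), consumes 1 roll
Frame 10 starts at roll index 16: 3 remaining rolls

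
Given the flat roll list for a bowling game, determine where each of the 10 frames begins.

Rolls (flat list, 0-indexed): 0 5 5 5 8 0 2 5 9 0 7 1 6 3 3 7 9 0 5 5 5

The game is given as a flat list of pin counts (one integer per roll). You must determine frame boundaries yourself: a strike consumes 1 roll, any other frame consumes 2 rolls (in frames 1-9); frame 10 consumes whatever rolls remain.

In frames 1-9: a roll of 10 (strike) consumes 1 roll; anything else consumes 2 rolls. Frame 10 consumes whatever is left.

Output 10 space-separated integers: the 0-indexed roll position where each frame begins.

Frame 1 starts at roll index 0: rolls=0,5 (sum=5), consumes 2 rolls
Frame 2 starts at roll index 2: rolls=5,5 (sum=10), consumes 2 rolls
Frame 3 starts at roll index 4: rolls=8,0 (sum=8), consumes 2 rolls
Frame 4 starts at roll index 6: rolls=2,5 (sum=7), consumes 2 rolls
Frame 5 starts at roll index 8: rolls=9,0 (sum=9), consumes 2 rolls
Frame 6 starts at roll index 10: rolls=7,1 (sum=8), consumes 2 rolls
Frame 7 starts at roll index 12: rolls=6,3 (sum=9), consumes 2 rolls
Frame 8 starts at roll index 14: rolls=3,7 (sum=10), consumes 2 rolls
Frame 9 starts at roll index 16: rolls=9,0 (sum=9), consumes 2 rolls
Frame 10 starts at roll index 18: 3 remaining rolls

Answer: 0 2 4 6 8 10 12 14 16 18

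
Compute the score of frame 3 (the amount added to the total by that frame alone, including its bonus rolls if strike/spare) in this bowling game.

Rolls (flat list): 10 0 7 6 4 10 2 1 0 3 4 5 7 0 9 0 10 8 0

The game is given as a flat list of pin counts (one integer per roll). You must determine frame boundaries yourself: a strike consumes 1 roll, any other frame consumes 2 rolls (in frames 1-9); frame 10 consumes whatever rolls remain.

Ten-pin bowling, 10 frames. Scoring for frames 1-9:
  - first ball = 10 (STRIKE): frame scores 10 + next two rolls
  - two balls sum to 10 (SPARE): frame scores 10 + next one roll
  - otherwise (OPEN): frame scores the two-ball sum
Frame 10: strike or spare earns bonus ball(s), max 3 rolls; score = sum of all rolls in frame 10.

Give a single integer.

Answer: 20

Derivation:
Frame 1: STRIKE. 10 + next two rolls (0+7) = 17. Cumulative: 17
Frame 2: OPEN (0+7=7). Cumulative: 24
Frame 3: SPARE (6+4=10). 10 + next roll (10) = 20. Cumulative: 44
Frame 4: STRIKE. 10 + next two rolls (2+1) = 13. Cumulative: 57
Frame 5: OPEN (2+1=3). Cumulative: 60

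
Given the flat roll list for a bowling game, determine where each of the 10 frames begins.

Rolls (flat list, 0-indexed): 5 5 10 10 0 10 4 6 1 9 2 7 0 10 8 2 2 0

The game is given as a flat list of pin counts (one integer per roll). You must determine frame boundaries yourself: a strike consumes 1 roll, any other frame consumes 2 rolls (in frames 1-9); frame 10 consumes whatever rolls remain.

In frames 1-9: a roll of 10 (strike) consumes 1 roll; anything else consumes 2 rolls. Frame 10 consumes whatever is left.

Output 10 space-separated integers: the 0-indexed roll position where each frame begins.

Answer: 0 2 3 4 6 8 10 12 14 16

Derivation:
Frame 1 starts at roll index 0: rolls=5,5 (sum=10), consumes 2 rolls
Frame 2 starts at roll index 2: roll=10 (strike), consumes 1 roll
Frame 3 starts at roll index 3: roll=10 (strike), consumes 1 roll
Frame 4 starts at roll index 4: rolls=0,10 (sum=10), consumes 2 rolls
Frame 5 starts at roll index 6: rolls=4,6 (sum=10), consumes 2 rolls
Frame 6 starts at roll index 8: rolls=1,9 (sum=10), consumes 2 rolls
Frame 7 starts at roll index 10: rolls=2,7 (sum=9), consumes 2 rolls
Frame 8 starts at roll index 12: rolls=0,10 (sum=10), consumes 2 rolls
Frame 9 starts at roll index 14: rolls=8,2 (sum=10), consumes 2 rolls
Frame 10 starts at roll index 16: 2 remaining rolls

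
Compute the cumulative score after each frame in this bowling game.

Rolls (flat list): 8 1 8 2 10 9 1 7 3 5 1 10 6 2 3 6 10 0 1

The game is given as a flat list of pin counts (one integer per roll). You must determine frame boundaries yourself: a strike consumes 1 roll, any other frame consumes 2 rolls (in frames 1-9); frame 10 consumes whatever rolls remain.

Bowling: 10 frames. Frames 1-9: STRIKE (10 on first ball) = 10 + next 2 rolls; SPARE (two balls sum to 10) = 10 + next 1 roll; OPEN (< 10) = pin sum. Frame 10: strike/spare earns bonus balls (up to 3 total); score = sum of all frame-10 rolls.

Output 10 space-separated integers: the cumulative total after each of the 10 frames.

Frame 1: OPEN (8+1=9). Cumulative: 9
Frame 2: SPARE (8+2=10). 10 + next roll (10) = 20. Cumulative: 29
Frame 3: STRIKE. 10 + next two rolls (9+1) = 20. Cumulative: 49
Frame 4: SPARE (9+1=10). 10 + next roll (7) = 17. Cumulative: 66
Frame 5: SPARE (7+3=10). 10 + next roll (5) = 15. Cumulative: 81
Frame 6: OPEN (5+1=6). Cumulative: 87
Frame 7: STRIKE. 10 + next two rolls (6+2) = 18. Cumulative: 105
Frame 8: OPEN (6+2=8). Cumulative: 113
Frame 9: OPEN (3+6=9). Cumulative: 122
Frame 10: STRIKE. Sum of all frame-10 rolls (10+0+1) = 11. Cumulative: 133

Answer: 9 29 49 66 81 87 105 113 122 133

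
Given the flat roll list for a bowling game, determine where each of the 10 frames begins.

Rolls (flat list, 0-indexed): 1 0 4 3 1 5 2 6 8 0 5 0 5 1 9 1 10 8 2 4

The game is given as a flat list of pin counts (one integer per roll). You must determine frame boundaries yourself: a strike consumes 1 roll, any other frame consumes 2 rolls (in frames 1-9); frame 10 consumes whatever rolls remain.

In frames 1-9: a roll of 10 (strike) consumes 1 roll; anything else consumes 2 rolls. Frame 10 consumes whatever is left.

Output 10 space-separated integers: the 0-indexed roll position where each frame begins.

Frame 1 starts at roll index 0: rolls=1,0 (sum=1), consumes 2 rolls
Frame 2 starts at roll index 2: rolls=4,3 (sum=7), consumes 2 rolls
Frame 3 starts at roll index 4: rolls=1,5 (sum=6), consumes 2 rolls
Frame 4 starts at roll index 6: rolls=2,6 (sum=8), consumes 2 rolls
Frame 5 starts at roll index 8: rolls=8,0 (sum=8), consumes 2 rolls
Frame 6 starts at roll index 10: rolls=5,0 (sum=5), consumes 2 rolls
Frame 7 starts at roll index 12: rolls=5,1 (sum=6), consumes 2 rolls
Frame 8 starts at roll index 14: rolls=9,1 (sum=10), consumes 2 rolls
Frame 9 starts at roll index 16: roll=10 (strike), consumes 1 roll
Frame 10 starts at roll index 17: 3 remaining rolls

Answer: 0 2 4 6 8 10 12 14 16 17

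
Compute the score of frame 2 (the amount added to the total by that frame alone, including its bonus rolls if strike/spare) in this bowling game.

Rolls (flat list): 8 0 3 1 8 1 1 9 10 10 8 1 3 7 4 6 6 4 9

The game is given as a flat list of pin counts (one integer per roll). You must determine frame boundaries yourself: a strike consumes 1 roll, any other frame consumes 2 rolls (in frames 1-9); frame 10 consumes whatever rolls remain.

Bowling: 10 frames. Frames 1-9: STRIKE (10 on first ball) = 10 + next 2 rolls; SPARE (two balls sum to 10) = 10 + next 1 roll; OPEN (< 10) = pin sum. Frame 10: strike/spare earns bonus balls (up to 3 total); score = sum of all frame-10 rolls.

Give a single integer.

Frame 1: OPEN (8+0=8). Cumulative: 8
Frame 2: OPEN (3+1=4). Cumulative: 12
Frame 3: OPEN (8+1=9). Cumulative: 21
Frame 4: SPARE (1+9=10). 10 + next roll (10) = 20. Cumulative: 41

Answer: 4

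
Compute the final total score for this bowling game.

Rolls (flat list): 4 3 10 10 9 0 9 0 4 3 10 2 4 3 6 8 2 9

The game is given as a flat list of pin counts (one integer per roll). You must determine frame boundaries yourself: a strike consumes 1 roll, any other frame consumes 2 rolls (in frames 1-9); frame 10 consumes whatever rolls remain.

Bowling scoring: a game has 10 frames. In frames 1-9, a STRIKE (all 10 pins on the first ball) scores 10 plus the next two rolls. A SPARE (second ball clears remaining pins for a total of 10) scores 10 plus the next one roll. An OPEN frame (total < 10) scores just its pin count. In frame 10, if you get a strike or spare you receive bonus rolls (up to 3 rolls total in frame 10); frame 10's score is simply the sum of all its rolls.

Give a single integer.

Answer: 130

Derivation:
Frame 1: OPEN (4+3=7). Cumulative: 7
Frame 2: STRIKE. 10 + next two rolls (10+9) = 29. Cumulative: 36
Frame 3: STRIKE. 10 + next two rolls (9+0) = 19. Cumulative: 55
Frame 4: OPEN (9+0=9). Cumulative: 64
Frame 5: OPEN (9+0=9). Cumulative: 73
Frame 6: OPEN (4+3=7). Cumulative: 80
Frame 7: STRIKE. 10 + next two rolls (2+4) = 16. Cumulative: 96
Frame 8: OPEN (2+4=6). Cumulative: 102
Frame 9: OPEN (3+6=9). Cumulative: 111
Frame 10: SPARE. Sum of all frame-10 rolls (8+2+9) = 19. Cumulative: 130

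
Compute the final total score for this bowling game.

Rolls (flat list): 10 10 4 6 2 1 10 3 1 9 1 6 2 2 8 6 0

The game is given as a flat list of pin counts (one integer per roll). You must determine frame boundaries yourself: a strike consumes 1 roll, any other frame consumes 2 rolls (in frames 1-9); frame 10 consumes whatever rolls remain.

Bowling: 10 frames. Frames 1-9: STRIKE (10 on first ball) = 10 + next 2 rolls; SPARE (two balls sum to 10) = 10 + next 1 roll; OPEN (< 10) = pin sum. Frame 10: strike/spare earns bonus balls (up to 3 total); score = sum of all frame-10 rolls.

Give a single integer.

Frame 1: STRIKE. 10 + next two rolls (10+4) = 24. Cumulative: 24
Frame 2: STRIKE. 10 + next two rolls (4+6) = 20. Cumulative: 44
Frame 3: SPARE (4+6=10). 10 + next roll (2) = 12. Cumulative: 56
Frame 4: OPEN (2+1=3). Cumulative: 59
Frame 5: STRIKE. 10 + next two rolls (3+1) = 14. Cumulative: 73
Frame 6: OPEN (3+1=4). Cumulative: 77
Frame 7: SPARE (9+1=10). 10 + next roll (6) = 16. Cumulative: 93
Frame 8: OPEN (6+2=8). Cumulative: 101
Frame 9: SPARE (2+8=10). 10 + next roll (6) = 16. Cumulative: 117
Frame 10: OPEN. Sum of all frame-10 rolls (6+0) = 6. Cumulative: 123

Answer: 123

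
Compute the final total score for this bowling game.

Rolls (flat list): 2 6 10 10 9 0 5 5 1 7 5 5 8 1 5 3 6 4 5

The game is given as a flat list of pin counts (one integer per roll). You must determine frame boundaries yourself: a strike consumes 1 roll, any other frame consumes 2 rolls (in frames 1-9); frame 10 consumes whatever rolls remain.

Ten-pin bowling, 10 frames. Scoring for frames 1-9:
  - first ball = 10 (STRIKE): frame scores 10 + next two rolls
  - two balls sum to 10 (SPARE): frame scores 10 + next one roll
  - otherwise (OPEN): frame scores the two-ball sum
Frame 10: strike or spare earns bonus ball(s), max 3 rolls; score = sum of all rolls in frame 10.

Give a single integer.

Answer: 134

Derivation:
Frame 1: OPEN (2+6=8). Cumulative: 8
Frame 2: STRIKE. 10 + next two rolls (10+9) = 29. Cumulative: 37
Frame 3: STRIKE. 10 + next two rolls (9+0) = 19. Cumulative: 56
Frame 4: OPEN (9+0=9). Cumulative: 65
Frame 5: SPARE (5+5=10). 10 + next roll (1) = 11. Cumulative: 76
Frame 6: OPEN (1+7=8). Cumulative: 84
Frame 7: SPARE (5+5=10). 10 + next roll (8) = 18. Cumulative: 102
Frame 8: OPEN (8+1=9). Cumulative: 111
Frame 9: OPEN (5+3=8). Cumulative: 119
Frame 10: SPARE. Sum of all frame-10 rolls (6+4+5) = 15. Cumulative: 134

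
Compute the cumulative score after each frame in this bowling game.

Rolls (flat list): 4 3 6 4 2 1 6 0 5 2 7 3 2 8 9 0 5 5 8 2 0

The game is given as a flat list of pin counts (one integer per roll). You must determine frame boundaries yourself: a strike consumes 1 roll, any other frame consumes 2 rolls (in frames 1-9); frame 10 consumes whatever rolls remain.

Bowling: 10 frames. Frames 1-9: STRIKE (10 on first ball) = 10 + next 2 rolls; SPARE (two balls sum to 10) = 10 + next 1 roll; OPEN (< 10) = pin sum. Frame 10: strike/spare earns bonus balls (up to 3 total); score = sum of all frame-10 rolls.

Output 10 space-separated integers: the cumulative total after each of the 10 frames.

Answer: 7 19 22 28 35 47 66 75 93 103

Derivation:
Frame 1: OPEN (4+3=7). Cumulative: 7
Frame 2: SPARE (6+4=10). 10 + next roll (2) = 12. Cumulative: 19
Frame 3: OPEN (2+1=3). Cumulative: 22
Frame 4: OPEN (6+0=6). Cumulative: 28
Frame 5: OPEN (5+2=7). Cumulative: 35
Frame 6: SPARE (7+3=10). 10 + next roll (2) = 12. Cumulative: 47
Frame 7: SPARE (2+8=10). 10 + next roll (9) = 19. Cumulative: 66
Frame 8: OPEN (9+0=9). Cumulative: 75
Frame 9: SPARE (5+5=10). 10 + next roll (8) = 18. Cumulative: 93
Frame 10: SPARE. Sum of all frame-10 rolls (8+2+0) = 10. Cumulative: 103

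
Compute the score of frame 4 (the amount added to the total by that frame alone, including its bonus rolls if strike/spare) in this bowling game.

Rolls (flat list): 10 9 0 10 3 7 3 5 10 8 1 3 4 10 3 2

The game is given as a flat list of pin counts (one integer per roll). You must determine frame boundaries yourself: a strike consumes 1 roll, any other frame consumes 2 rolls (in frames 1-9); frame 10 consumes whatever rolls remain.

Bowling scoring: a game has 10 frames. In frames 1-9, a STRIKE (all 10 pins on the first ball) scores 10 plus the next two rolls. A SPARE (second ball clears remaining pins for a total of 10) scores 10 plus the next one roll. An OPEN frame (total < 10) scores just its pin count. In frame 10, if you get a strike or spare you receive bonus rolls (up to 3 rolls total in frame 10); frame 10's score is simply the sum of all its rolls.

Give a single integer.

Answer: 13

Derivation:
Frame 1: STRIKE. 10 + next two rolls (9+0) = 19. Cumulative: 19
Frame 2: OPEN (9+0=9). Cumulative: 28
Frame 3: STRIKE. 10 + next two rolls (3+7) = 20. Cumulative: 48
Frame 4: SPARE (3+7=10). 10 + next roll (3) = 13. Cumulative: 61
Frame 5: OPEN (3+5=8). Cumulative: 69
Frame 6: STRIKE. 10 + next two rolls (8+1) = 19. Cumulative: 88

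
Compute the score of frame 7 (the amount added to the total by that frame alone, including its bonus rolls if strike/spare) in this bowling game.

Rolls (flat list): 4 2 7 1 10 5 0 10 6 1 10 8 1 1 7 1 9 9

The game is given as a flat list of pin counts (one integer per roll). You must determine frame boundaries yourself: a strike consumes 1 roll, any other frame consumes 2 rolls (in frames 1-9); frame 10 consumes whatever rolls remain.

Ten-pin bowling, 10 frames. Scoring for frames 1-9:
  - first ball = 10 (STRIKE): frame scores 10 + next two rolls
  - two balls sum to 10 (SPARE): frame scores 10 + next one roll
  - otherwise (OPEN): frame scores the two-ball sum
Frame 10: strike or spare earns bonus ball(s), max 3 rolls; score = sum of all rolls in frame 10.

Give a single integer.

Answer: 19

Derivation:
Frame 1: OPEN (4+2=6). Cumulative: 6
Frame 2: OPEN (7+1=8). Cumulative: 14
Frame 3: STRIKE. 10 + next two rolls (5+0) = 15. Cumulative: 29
Frame 4: OPEN (5+0=5). Cumulative: 34
Frame 5: STRIKE. 10 + next two rolls (6+1) = 17. Cumulative: 51
Frame 6: OPEN (6+1=7). Cumulative: 58
Frame 7: STRIKE. 10 + next two rolls (8+1) = 19. Cumulative: 77
Frame 8: OPEN (8+1=9). Cumulative: 86
Frame 9: OPEN (1+7=8). Cumulative: 94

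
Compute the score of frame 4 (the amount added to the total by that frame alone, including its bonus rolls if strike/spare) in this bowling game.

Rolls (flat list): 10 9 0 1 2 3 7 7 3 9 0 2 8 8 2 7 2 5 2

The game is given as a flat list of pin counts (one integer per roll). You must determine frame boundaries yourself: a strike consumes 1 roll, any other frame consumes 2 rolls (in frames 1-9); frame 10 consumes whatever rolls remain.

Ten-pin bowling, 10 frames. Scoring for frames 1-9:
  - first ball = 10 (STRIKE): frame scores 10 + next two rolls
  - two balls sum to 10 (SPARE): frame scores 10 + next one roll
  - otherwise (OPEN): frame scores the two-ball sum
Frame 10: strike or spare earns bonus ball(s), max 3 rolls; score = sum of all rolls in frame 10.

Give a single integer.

Answer: 17

Derivation:
Frame 1: STRIKE. 10 + next two rolls (9+0) = 19. Cumulative: 19
Frame 2: OPEN (9+0=9). Cumulative: 28
Frame 3: OPEN (1+2=3). Cumulative: 31
Frame 4: SPARE (3+7=10). 10 + next roll (7) = 17. Cumulative: 48
Frame 5: SPARE (7+3=10). 10 + next roll (9) = 19. Cumulative: 67
Frame 6: OPEN (9+0=9). Cumulative: 76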